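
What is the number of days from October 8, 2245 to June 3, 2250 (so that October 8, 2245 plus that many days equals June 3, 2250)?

Oct 8, 2245 → Oct 8, 2246: 365 days.
Oct 8, 2246 → Oct 8, 2247: 365 days.
Oct 8, 2247 → Oct 8, 2248: 366 days (Feb 29, 2248 is in that span).
Oct 8, 2248 → Oct 8, 2249: 365 days.
Oct 8, 2249 → Nov 8, 2249: 31 days (October has 31).
Nov 8, 2249 → Dec 8, 2249: 30 days (November has 30).
Dec 8, 2249 → Jan 8, 2250: 31 days (December has 31).
Jan 8, 2250 → Feb 8, 2250: 31 days (January has 31).
Feb 8, 2250 → Mar 8, 2250: 28 days (February has 28).
Mar 8, 2250 → Apr 8, 2250: 31 days (March has 31).
Apr 8, 2250 → May 8, 2250: 30 days (April has 30).
May 8, 2250 → Jun 3, 2250: 26 days.
Total: 1699 days.

1699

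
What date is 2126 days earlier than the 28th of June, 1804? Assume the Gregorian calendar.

September 1, 1798

−366 (one year; includes Feb 29, 1804) → Jun 28, 1803 (1760 left).
−365 (one year) → Jun 28, 1802 (1395 left).
−365 (one year) → Jun 28, 1801 (1030 left).
−365 (one year) → Jun 28, 1800 (665 left).
−365 (one year) → Jun 28, 1799 (300 left).
−28 → May 31, 1799 (end of May, 31 days; 272 left).
−31 → Apr 30, 1799 (end of Apr, 30 days; 241 left).
−30 → Mar 31, 1799 (end of Mar, 31 days; 211 left).
−31 → Feb 28, 1799 (end of Feb, 28 days; 180 left).
−28 → Jan 31, 1799 (end of Jan, 31 days; 152 left).
−31 → Dec 31, 1798 (end of Dec, 31 days; 121 left).
−31 → Nov 30, 1798 (end of Nov, 30 days; 90 left).
−30 → Oct 31, 1798 (end of Oct, 31 days; 60 left).
−31 → Sep 30, 1798 (end of Sep, 30 days; 29 left).
−29 → Sep 1, 1798.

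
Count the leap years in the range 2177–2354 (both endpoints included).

42

Multiples of 4 in [2177,2354]: 44.
Of those, multiples of 100: 2 (not leap unless ÷400).
Multiples of 400: 0.
Leap years = 44 − 2 + 0 = 42.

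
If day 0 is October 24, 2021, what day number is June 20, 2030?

3161

Oct 24, 2021 → Oct 24, 2022: 365 days.
Oct 24, 2022 → Oct 24, 2023: 365 days.
Oct 24, 2023 → Oct 24, 2024: 366 days (Feb 29, 2024 is in that span).
Oct 24, 2024 → Oct 24, 2025: 365 days.
Oct 24, 2025 → Oct 24, 2026: 365 days.
Oct 24, 2026 → Oct 24, 2027: 365 days.
Oct 24, 2027 → Oct 24, 2028: 366 days (Feb 29, 2028 is in that span).
Oct 24, 2028 → Oct 24, 2029: 365 days.
Oct 24, 2029 → Nov 24, 2029: 31 days (October has 31).
Nov 24, 2029 → Dec 24, 2029: 30 days (November has 30).
Dec 24, 2029 → Jan 24, 2030: 31 days (December has 31).
Jan 24, 2030 → Feb 24, 2030: 31 days (January has 31).
Feb 24, 2030 → Mar 24, 2030: 28 days (February has 28).
Mar 24, 2030 → Apr 24, 2030: 31 days (March has 31).
Apr 24, 2030 → May 24, 2030: 30 days (April has 30).
May 24, 2030 → Jun 20, 2030: 27 days.
Total: 3161 days.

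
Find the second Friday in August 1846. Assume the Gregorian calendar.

August 14, 1846

August 1, 1846 is a Saturday.
The first Friday is therefore August 7 (6 days later).
The second Friday is 7 + 1×7 = August 14.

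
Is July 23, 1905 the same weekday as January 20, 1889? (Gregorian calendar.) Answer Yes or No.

From Jan 20, 1889 to Jul 23, 1905 is 6027 days.
6027 mod 7 = 0, so they are the same weekday.
(Jan 20, 1889 is a Sunday; Jul 23, 1905 is a Sunday.)

Yes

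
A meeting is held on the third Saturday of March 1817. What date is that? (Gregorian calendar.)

March 1, 1817 is a Saturday.
The first Saturday is therefore March 1 (same day).
The third Saturday is 1 + 2×7 = March 15.

March 15, 1817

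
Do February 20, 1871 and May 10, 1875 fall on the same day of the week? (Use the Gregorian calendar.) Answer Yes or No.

Yes

From Feb 20, 1871 to May 10, 1875 is 1540 days.
1540 mod 7 = 0, so they are the same weekday.
(Feb 20, 1871 is a Monday; May 10, 1875 is a Monday.)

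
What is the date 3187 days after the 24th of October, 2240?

July 16, 2249

+365 (one year) → Oct 24, 2241 (2822 left).
+365 (one year) → Oct 24, 2242 (2457 left).
+365 (one year) → Oct 24, 2243 (2092 left).
+366 (one year; includes Feb 29, 2244) → Oct 24, 2244 (1726 left).
+365 (one year) → Oct 24, 2245 (1361 left).
+365 (one year) → Oct 24, 2246 (996 left).
+365 (one year) → Oct 24, 2247 (631 left).
+366 (one year; includes Feb 29, 2248) → Oct 24, 2248 (265 left).
Oct has 31 days: +8 → Nov 1, 2248 (257 left).
Nov has 30 days: +30 → Dec 1, 2248 (227 left).
Dec has 31 days: +31 → Jan 1, 2249 (196 left).
Jan has 31 days: +31 → Feb 1, 2249 (165 left).
Feb has 28 days: +28 → Mar 1, 2249 (137 left).
Mar has 31 days: +31 → Apr 1, 2249 (106 left).
Apr has 30 days: +30 → May 1, 2249 (76 left).
May has 31 days: +31 → Jun 1, 2249 (45 left).
Jun has 30 days: +30 → Jul 1, 2249 (15 left).
+15 → Jul 16, 2249.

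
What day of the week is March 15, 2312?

Doomsday rule: the anchor day for the 2300s is Wednesday. For year 12: 12÷12 = 1 r 0, and 0÷4 = 0, so 1+0+0 = 1.
Wednesday + 1 ≡ Thursday — that's 2312's doomsday.
In March the doomsday date is Mar 14.
Mar 15 is 1 day after Mar 14; 1 mod 7 = 1, so Thursday + 1 = Friday.

Friday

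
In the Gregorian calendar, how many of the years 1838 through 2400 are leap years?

Multiples of 4 in [1838,2400]: 141.
Of those, multiples of 100: 6 (not leap unless ÷400).
Multiples of 400: 2.
Leap years = 141 − 6 + 2 = 137.

137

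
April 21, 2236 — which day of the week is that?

Thursday

January 1, 2236 is a Friday.
Jan 1, 2236 → Feb 1, 2236: 31 days (January has 31).
Feb 1, 2236 → Mar 1, 2236: 29 days (February has 29).
Mar 1, 2236 → Apr 1, 2236: 31 days (March has 31).
Apr 1, 2236 → Apr 21, 2236: 20 days.
Total: 111 days.
111 mod 7 = 6, so Friday + 6 = Thursday.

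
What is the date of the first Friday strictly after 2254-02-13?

February 17, 2254

Feb 13, 2254 is a Monday.
From Monday to the next Friday is 4 days.
Feb 13, 2254 + 4 = Feb 17, 2254.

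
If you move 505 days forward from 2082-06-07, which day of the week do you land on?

First find the weekday of Jun 7, 2082. Doomsday rule: the anchor day for the 2000s is Tuesday. For year 82: 82÷12 = 6 r 10, and 10÷4 = 2, so 6+10+2 = 18.
Tuesday + 18 ≡ Saturday — that's 2082's doomsday.
In June the doomsday date is Jun 6.
Jun 7 is 1 day after Jun 6; 1 mod 7 = 1, so Saturday + 1 = Sunday.
505 mod 7 = 1, so 505 days after a Sunday is Sunday + 1 = Monday.

Monday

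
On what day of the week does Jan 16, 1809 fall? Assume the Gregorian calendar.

Monday

Doomsday rule: the anchor day for the 1800s is Friday. For year 09: 9÷12 = 0 r 9, and 9÷4 = 2, so 0+9+2 = 11.
Friday + 11 ≡ Tuesday — that's 1809's doomsday.
In January the doomsday date is Jan 3 (1809 is not a leap year).
Jan 16 is 13 days after Jan 3; 13 mod 7 = 6, so Tuesday + 6 = Monday.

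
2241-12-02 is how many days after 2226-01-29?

5786

Jan 29, 2226 → Jan 29, 2227: 365 days.
Jan 29, 2227 → Jan 29, 2228: 365 days.
Jan 29, 2228 → Jan 29, 2229: 366 days (Feb 29, 2228 is in that span).
Jan 29, 2229 → Jan 29, 2230: 365 days.
Jan 29, 2230 → Jan 29, 2231: 365 days.
Jan 29, 2231 → Jan 29, 2232: 365 days.
Jan 29, 2232 → Jan 29, 2233: 366 days (Feb 29, 2232 is in that span).
Jan 29, 2233 → Jan 29, 2234: 365 days.
Jan 29, 2234 → Jan 29, 2235: 365 days.
Jan 29, 2235 → Jan 29, 2236: 365 days.
Jan 29, 2236 → Jan 29, 2237: 366 days (Feb 29, 2236 is in that span).
Jan 29, 2237 → Jan 29, 2238: 365 days.
Jan 29, 2238 → Jan 29, 2239: 365 days.
Jan 29, 2239 → Jan 29, 2240: 365 days.
Jan 29, 2240 → Jan 29, 2241: 366 days (Feb 29, 2240 is in that span).
Jan 29, 2241 → Feb 28, 2241: 30 days (January has 31).
Feb 28, 2241 → Mar 28, 2241: 28 days (February has 28).
Mar 28, 2241 → Apr 28, 2241: 31 days (March has 31).
Apr 28, 2241 → May 28, 2241: 30 days (April has 30).
May 28, 2241 → Jun 28, 2241: 31 days (May has 31).
Jun 28, 2241 → Jul 28, 2241: 30 days (June has 30).
Jul 28, 2241 → Aug 28, 2241: 31 days (July has 31).
Aug 28, 2241 → Sep 28, 2241: 31 days (August has 31).
Sep 28, 2241 → Oct 28, 2241: 30 days (September has 30).
Oct 28, 2241 → Nov 28, 2241: 31 days (October has 31).
Nov 28, 2241 → Dec 2, 2241: 4 days.
Total: 5786 days.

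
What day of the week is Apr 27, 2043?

Doomsday rule: the anchor day for the 2000s is Tuesday. For year 43: 43÷12 = 3 r 7, and 7÷4 = 1, so 3+7+1 = 11.
Tuesday + 11 ≡ Saturday — that's 2043's doomsday.
In April the doomsday date is Apr 4.
Apr 27 is 23 days after Apr 4; 23 mod 7 = 2, so Saturday + 2 = Monday.

Monday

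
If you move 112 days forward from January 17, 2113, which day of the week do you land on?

Tuesday

Jan 17, 2113 is a Tuesday.
112 mod 7 = 0, so 112 days after a Tuesday is Tuesday + 0 = Tuesday.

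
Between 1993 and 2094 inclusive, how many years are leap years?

Multiples of 4 in [1993,2094]: 25.
Of those, multiples of 100: 1 (not leap unless ÷400).
Multiples of 400: 1.
Leap years = 25 − 1 + 1 = 25.

25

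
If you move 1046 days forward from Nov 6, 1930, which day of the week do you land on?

Sunday

Nov 6, 1930 is a Thursday.
1046 mod 7 = 3, so 1046 days after a Thursday is Thursday + 3 = Sunday.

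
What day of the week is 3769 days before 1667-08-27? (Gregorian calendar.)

Wednesday

Aug 27, 1667 is a Saturday.
3769 mod 7 = 3, so 3769 days before a Saturday is Saturday − 3 = Wednesday.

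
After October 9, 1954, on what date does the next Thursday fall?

October 14, 1954

Oct 9, 1954 is a Saturday.
From Saturday to the next Thursday is 5 days.
Oct 9, 1954 + 5 = Oct 14, 1954.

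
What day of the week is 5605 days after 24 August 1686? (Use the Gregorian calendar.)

Aug 24, 1686 is a Saturday.
5605 mod 7 = 5, so 5605 days after a Saturday is Saturday + 5 = Thursday.

Thursday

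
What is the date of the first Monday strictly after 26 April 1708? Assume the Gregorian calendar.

Apr 26, 1708 is a Thursday.
From Thursday to the next Monday is 4 days.
Apr 26, 1708 + 4 = Apr 30, 1708.

April 30, 1708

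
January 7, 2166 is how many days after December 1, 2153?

4420

Dec 1, 2153 → Dec 1, 2154: 365 days.
Dec 1, 2154 → Dec 1, 2155: 365 days.
Dec 1, 2155 → Dec 1, 2156: 366 days (Feb 29, 2156 is in that span).
Dec 1, 2156 → Dec 1, 2157: 365 days.
Dec 1, 2157 → Dec 1, 2158: 365 days.
Dec 1, 2158 → Dec 1, 2159: 365 days.
Dec 1, 2159 → Dec 1, 2160: 366 days (Feb 29, 2160 is in that span).
Dec 1, 2160 → Dec 1, 2161: 365 days.
Dec 1, 2161 → Dec 1, 2162: 365 days.
Dec 1, 2162 → Dec 1, 2163: 365 days.
Dec 1, 2163 → Dec 1, 2164: 366 days (Feb 29, 2164 is in that span).
Dec 1, 2164 → Dec 1, 2165: 365 days.
Dec 1, 2165 → Jan 1, 2166: 31 days (December has 31).
Jan 1, 2166 → Jan 7, 2166: 6 days.
Total: 4420 days.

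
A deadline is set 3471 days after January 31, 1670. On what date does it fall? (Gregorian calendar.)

+365 (one year) → Jan 31, 1671 (3106 left).
+365 (one year) → Jan 31, 1672 (2741 left).
+366 (one year; includes Feb 29, 1672) → Jan 31, 1673 (2375 left).
+365 (one year) → Jan 31, 1674 (2010 left).
+365 (one year) → Jan 31, 1675 (1645 left).
+365 (one year) → Jan 31, 1676 (1280 left).
+366 (one year; includes Feb 29, 1676) → Jan 31, 1677 (914 left).
+365 (one year) → Jan 31, 1678 (549 left).
+365 (one year) → Jan 31, 1679 (184 left).
Jan has 31 days: +1 → Feb 1, 1679 (183 left).
Feb has 28 days: +28 → Mar 1, 1679 (155 left).
Mar has 31 days: +31 → Apr 1, 1679 (124 left).
Apr has 30 days: +30 → May 1, 1679 (94 left).
May has 31 days: +31 → Jun 1, 1679 (63 left).
Jun has 30 days: +30 → Jul 1, 1679 (33 left).
Jul has 31 days: +31 → Aug 1, 1679 (2 left).
+2 → Aug 3, 1679.

August 3, 1679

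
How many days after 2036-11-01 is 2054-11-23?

Nov 1, 2036 → Nov 1, 2037: 365 days.
Nov 1, 2037 → Nov 1, 2038: 365 days.
Nov 1, 2038 → Nov 1, 2039: 365 days.
Nov 1, 2039 → Nov 1, 2040: 366 days (Feb 29, 2040 is in that span).
Nov 1, 2040 → Nov 1, 2041: 365 days.
Nov 1, 2041 → Nov 1, 2042: 365 days.
Nov 1, 2042 → Nov 1, 2043: 365 days.
Nov 1, 2043 → Nov 1, 2044: 366 days (Feb 29, 2044 is in that span).
Nov 1, 2044 → Nov 1, 2045: 365 days.
Nov 1, 2045 → Nov 1, 2046: 365 days.
Nov 1, 2046 → Nov 1, 2047: 365 days.
Nov 1, 2047 → Nov 1, 2048: 366 days (Feb 29, 2048 is in that span).
Nov 1, 2048 → Nov 1, 2049: 365 days.
Nov 1, 2049 → Nov 1, 2050: 365 days.
Nov 1, 2050 → Nov 1, 2051: 365 days.
Nov 1, 2051 → Nov 1, 2052: 366 days (Feb 29, 2052 is in that span).
Nov 1, 2052 → Nov 1, 2053: 365 days.
Nov 1, 2053 → Dec 1, 2053: 30 days (November has 30).
Dec 1, 2053 → Jan 1, 2054: 31 days (December has 31).
Jan 1, 2054 → Feb 1, 2054: 31 days (January has 31).
Feb 1, 2054 → Mar 1, 2054: 28 days (February has 28).
Mar 1, 2054 → Apr 1, 2054: 31 days (March has 31).
Apr 1, 2054 → May 1, 2054: 30 days (April has 30).
May 1, 2054 → Jun 1, 2054: 31 days (May has 31).
Jun 1, 2054 → Jul 1, 2054: 30 days (June has 30).
Jul 1, 2054 → Aug 1, 2054: 31 days (July has 31).
Aug 1, 2054 → Sep 1, 2054: 31 days (August has 31).
Sep 1, 2054 → Oct 1, 2054: 30 days (September has 30).
Oct 1, 2054 → Nov 1, 2054: 31 days (October has 31).
Nov 1, 2054 → Nov 23, 2054: 22 days.
Total: 6596 days.

6596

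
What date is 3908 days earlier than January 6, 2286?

April 26, 2275

−365 (one year) → Jan 6, 2285 (3543 left).
−366 (one year; includes Feb 29, 2284) → Jan 6, 2284 (3177 left).
−365 (one year) → Jan 6, 2283 (2812 left).
−365 (one year) → Jan 6, 2282 (2447 left).
−365 (one year) → Jan 6, 2281 (2082 left).
−366 (one year; includes Feb 29, 2280) → Jan 6, 2280 (1716 left).
−365 (one year) → Jan 6, 2279 (1351 left).
−365 (one year) → Jan 6, 2278 (986 left).
−365 (one year) → Jan 6, 2277 (621 left).
−366 (one year; includes Feb 29, 2276) → Jan 6, 2276 (255 left).
−6 → Dec 31, 2275 (end of Dec, 31 days; 249 left).
−31 → Nov 30, 2275 (end of Nov, 30 days; 218 left).
−30 → Oct 31, 2275 (end of Oct, 31 days; 188 left).
−31 → Sep 30, 2275 (end of Sep, 30 days; 157 left).
−30 → Aug 31, 2275 (end of Aug, 31 days; 127 left).
−31 → Jul 31, 2275 (end of Jul, 31 days; 96 left).
−31 → Jun 30, 2275 (end of Jun, 30 days; 65 left).
−30 → May 31, 2275 (end of May, 31 days; 35 left).
−31 → Apr 30, 2275 (end of Apr, 30 days; 4 left).
−4 → Apr 26, 2275.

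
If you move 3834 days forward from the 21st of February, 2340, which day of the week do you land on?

Monday

Feb 21, 2340 is a Wednesday.
3834 mod 7 = 5, so 3834 days after a Wednesday is Wednesday + 5 = Monday.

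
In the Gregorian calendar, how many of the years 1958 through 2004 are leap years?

12

Multiples of 4 in [1958,2004]: 12.
Of those, multiples of 100: 1 (not leap unless ÷400).
Multiples of 400: 1.
Leap years = 12 − 1 + 1 = 12.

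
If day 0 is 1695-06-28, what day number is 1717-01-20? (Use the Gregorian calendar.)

7876

Jun 28, 1695 → Jun 28, 1696: 366 days (Feb 29, 1696 is in that span).
Jun 28, 1696 → Jun 28, 1697: 365 days.
Jun 28, 1697 → Jun 28, 1698: 365 days.
Jun 28, 1698 → Jun 28, 1699: 365 days.
Jun 28, 1699 → Jun 28, 1700: 365 days.
Jun 28, 1700 → Jun 28, 1701: 365 days.
Jun 28, 1701 → Jun 28, 1702: 365 days.
Jun 28, 1702 → Jun 28, 1703: 365 days.
Jun 28, 1703 → Jun 28, 1704: 366 days (Feb 29, 1704 is in that span).
Jun 28, 1704 → Jun 28, 1705: 365 days.
Jun 28, 1705 → Jun 28, 1706: 365 days.
Jun 28, 1706 → Jun 28, 1707: 365 days.
Jun 28, 1707 → Jun 28, 1708: 366 days (Feb 29, 1708 is in that span).
Jun 28, 1708 → Jun 28, 1709: 365 days.
Jun 28, 1709 → Jun 28, 1710: 365 days.
Jun 28, 1710 → Jun 28, 1711: 365 days.
Jun 28, 1711 → Jun 28, 1712: 366 days (Feb 29, 1712 is in that span).
Jun 28, 1712 → Jun 28, 1713: 365 days.
Jun 28, 1713 → Jun 28, 1714: 365 days.
Jun 28, 1714 → Jun 28, 1715: 365 days.
Jun 28, 1715 → Jun 28, 1716: 366 days (Feb 29, 1716 is in that span).
Jun 28, 1716 → Jul 28, 1716: 30 days (June has 30).
Jul 28, 1716 → Aug 28, 1716: 31 days (July has 31).
Aug 28, 1716 → Sep 28, 1716: 31 days (August has 31).
Sep 28, 1716 → Oct 28, 1716: 30 days (September has 30).
Oct 28, 1716 → Nov 28, 1716: 31 days (October has 31).
Nov 28, 1716 → Dec 28, 1716: 30 days (November has 30).
Dec 28, 1716 → Jan 20, 1717: 23 days.
Total: 7876 days.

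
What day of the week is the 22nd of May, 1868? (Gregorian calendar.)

January 1, 1868 is a Wednesday.
Jan 1, 1868 → Feb 1, 1868: 31 days (January has 31).
Feb 1, 1868 → Mar 1, 1868: 29 days (February has 29).
Mar 1, 1868 → Apr 1, 1868: 31 days (March has 31).
Apr 1, 1868 → May 1, 1868: 30 days (April has 30).
May 1, 1868 → May 22, 1868: 21 days.
Total: 142 days.
142 mod 7 = 2, so Wednesday + 2 = Friday.

Friday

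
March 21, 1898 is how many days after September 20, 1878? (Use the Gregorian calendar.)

7122

Sep 20, 1878 → Sep 20, 1879: 365 days.
Sep 20, 1879 → Sep 20, 1880: 366 days (Feb 29, 1880 is in that span).
Sep 20, 1880 → Sep 20, 1881: 365 days.
Sep 20, 1881 → Sep 20, 1882: 365 days.
Sep 20, 1882 → Sep 20, 1883: 365 days.
Sep 20, 1883 → Sep 20, 1884: 366 days (Feb 29, 1884 is in that span).
Sep 20, 1884 → Sep 20, 1885: 365 days.
Sep 20, 1885 → Sep 20, 1886: 365 days.
Sep 20, 1886 → Sep 20, 1887: 365 days.
Sep 20, 1887 → Sep 20, 1888: 366 days (Feb 29, 1888 is in that span).
Sep 20, 1888 → Sep 20, 1889: 365 days.
Sep 20, 1889 → Sep 20, 1890: 365 days.
Sep 20, 1890 → Sep 20, 1891: 365 days.
Sep 20, 1891 → Sep 20, 1892: 366 days (Feb 29, 1892 is in that span).
Sep 20, 1892 → Sep 20, 1893: 365 days.
Sep 20, 1893 → Sep 20, 1894: 365 days.
Sep 20, 1894 → Sep 20, 1895: 365 days.
Sep 20, 1895 → Sep 20, 1896: 366 days (Feb 29, 1896 is in that span).
Sep 20, 1896 → Sep 20, 1897: 365 days.
Sep 20, 1897 → Oct 20, 1897: 30 days (September has 30).
Oct 20, 1897 → Nov 20, 1897: 31 days (October has 31).
Nov 20, 1897 → Dec 20, 1897: 30 days (November has 30).
Dec 20, 1897 → Jan 20, 1898: 31 days (December has 31).
Jan 20, 1898 → Feb 20, 1898: 31 days (January has 31).
Feb 20, 1898 → Mar 20, 1898: 28 days (February has 28).
Mar 20, 1898 → Mar 21, 1898: 1 days.
Total: 7122 days.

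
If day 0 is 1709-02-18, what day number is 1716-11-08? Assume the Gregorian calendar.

2820

Feb 18, 1709 → Feb 18, 1710: 365 days.
Feb 18, 1710 → Feb 18, 1711: 365 days.
Feb 18, 1711 → Feb 18, 1712: 365 days.
Feb 18, 1712 → Feb 18, 1713: 366 days (Feb 29, 1712 is in that span).
Feb 18, 1713 → Feb 18, 1714: 365 days.
Feb 18, 1714 → Feb 18, 1715: 365 days.
Feb 18, 1715 → Feb 18, 1716: 365 days.
Feb 18, 1716 → Mar 18, 1716: 29 days (February has 29).
Mar 18, 1716 → Apr 18, 1716: 31 days (March has 31).
Apr 18, 1716 → May 18, 1716: 30 days (April has 30).
May 18, 1716 → Jun 18, 1716: 31 days (May has 31).
Jun 18, 1716 → Jul 18, 1716: 30 days (June has 30).
Jul 18, 1716 → Aug 18, 1716: 31 days (July has 31).
Aug 18, 1716 → Sep 18, 1716: 31 days (August has 31).
Sep 18, 1716 → Oct 18, 1716: 30 days (September has 30).
Oct 18, 1716 → Nov 8, 1716: 21 days.
Total: 2820 days.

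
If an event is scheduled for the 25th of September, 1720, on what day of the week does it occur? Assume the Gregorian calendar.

Doomsday rule: the anchor day for the 1700s is Sunday. For year 20: 20÷12 = 1 r 8, and 8÷4 = 2, so 1+8+2 = 11.
Sunday + 11 ≡ Thursday — that's 1720's doomsday.
In September the doomsday date is Sep 5.
Sep 25 is 20 days after Sep 5; 20 mod 7 = 6, so Thursday + 6 = Wednesday.

Wednesday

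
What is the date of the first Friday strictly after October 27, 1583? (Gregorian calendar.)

Oct 27, 1583 is a Thursday.
From Thursday to the next Friday is 1 day.
Oct 27, 1583 + 1 = Oct 28, 1583.

October 28, 1583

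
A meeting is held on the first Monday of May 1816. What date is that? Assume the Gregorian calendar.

May 1, 1816 is a Wednesday.
The first Monday is therefore May 6 (5 days later).

May 6, 1816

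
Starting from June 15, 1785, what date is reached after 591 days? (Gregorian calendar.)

January 27, 1787

+365 (one year) → Jun 15, 1786 (226 left).
Jun has 30 days: +16 → Jul 1, 1786 (210 left).
Jul has 31 days: +31 → Aug 1, 1786 (179 left).
Aug has 31 days: +31 → Sep 1, 1786 (148 left).
Sep has 30 days: +30 → Oct 1, 1786 (118 left).
Oct has 31 days: +31 → Nov 1, 1786 (87 left).
Nov has 30 days: +30 → Dec 1, 1786 (57 left).
Dec has 31 days: +31 → Jan 1, 1787 (26 left).
+26 → Jan 27, 1787.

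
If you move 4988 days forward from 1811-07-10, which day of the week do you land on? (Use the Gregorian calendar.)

Sunday

First find the weekday of Jul 10, 1811. Doomsday rule: the anchor day for the 1800s is Friday. For year 11: 11÷12 = 0 r 11, and 11÷4 = 2, so 0+11+2 = 13.
Friday + 13 ≡ Thursday — that's 1811's doomsday.
In July the doomsday date is Jul 11.
Jul 10 is 1 day before Jul 11; 1 mod 7 = 1, so Thursday − 1 = Wednesday.
4988 mod 7 = 4, so 4988 days after a Wednesday is Wednesday + 4 = Sunday.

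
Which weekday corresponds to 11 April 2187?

Wednesday

Doomsday rule: the anchor day for the 2100s is Sunday. For year 87: 87÷12 = 7 r 3, and 3÷4 = 0, so 7+3+0 = 10.
Sunday + 10 ≡ Wednesday — that's 2187's doomsday.
In April the doomsday date is Apr 4.
Apr 11 is 7 days after Apr 4; 7 mod 7 = 0, so Wednesday + 0 = Wednesday.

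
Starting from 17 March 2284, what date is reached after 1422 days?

February 7, 2288

+365 (one year) → Mar 17, 2285 (1057 left).
+365 (one year) → Mar 17, 2286 (692 left).
+365 (one year) → Mar 17, 2287 (327 left).
Mar has 31 days: +15 → Apr 1, 2287 (312 left).
Apr has 30 days: +30 → May 1, 2287 (282 left).
May has 31 days: +31 → Jun 1, 2287 (251 left).
Jun has 30 days: +30 → Jul 1, 2287 (221 left).
Jul has 31 days: +31 → Aug 1, 2287 (190 left).
Aug has 31 days: +31 → Sep 1, 2287 (159 left).
Sep has 30 days: +30 → Oct 1, 2287 (129 left).
Oct has 31 days: +31 → Nov 1, 2287 (98 left).
Nov has 30 days: +30 → Dec 1, 2287 (68 left).
Dec has 31 days: +31 → Jan 1, 2288 (37 left).
Jan has 31 days: +31 → Feb 1, 2288 (6 left).
+6 → Feb 7, 2288.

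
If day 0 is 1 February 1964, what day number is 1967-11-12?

1380

Feb 1, 1964 → Feb 1, 1965: 366 days (Feb 29, 1964 is in that span).
Feb 1, 1965 → Feb 1, 1966: 365 days.
Feb 1, 1966 → Feb 1, 1967: 365 days.
Feb 1, 1967 → Mar 1, 1967: 28 days (February has 28).
Mar 1, 1967 → Apr 1, 1967: 31 days (March has 31).
Apr 1, 1967 → May 1, 1967: 30 days (April has 30).
May 1, 1967 → Jun 1, 1967: 31 days (May has 31).
Jun 1, 1967 → Jul 1, 1967: 30 days (June has 30).
Jul 1, 1967 → Aug 1, 1967: 31 days (July has 31).
Aug 1, 1967 → Sep 1, 1967: 31 days (August has 31).
Sep 1, 1967 → Oct 1, 1967: 30 days (September has 30).
Oct 1, 1967 → Nov 1, 1967: 31 days (October has 31).
Nov 1, 1967 → Nov 12, 1967: 11 days.
Total: 1380 days.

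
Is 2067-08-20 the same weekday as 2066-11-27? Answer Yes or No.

Yes

From Nov 27, 2066 to Aug 20, 2067 is 266 days.
266 mod 7 = 0, so they are the same weekday.
(Nov 27, 2066 is a Saturday; Aug 20, 2067 is a Saturday.)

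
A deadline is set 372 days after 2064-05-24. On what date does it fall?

May has 31 days: +8 → Jun 1, 2064 (364 left).
Jun has 30 days: +30 → Jul 1, 2064 (334 left).
Jul has 31 days: +31 → Aug 1, 2064 (303 left).
Aug has 31 days: +31 → Sep 1, 2064 (272 left).
Sep has 30 days: +30 → Oct 1, 2064 (242 left).
Oct has 31 days: +31 → Nov 1, 2064 (211 left).
Nov has 30 days: +30 → Dec 1, 2064 (181 left).
Dec has 31 days: +31 → Jan 1, 2065 (150 left).
Jan has 31 days: +31 → Feb 1, 2065 (119 left).
Feb has 28 days: +28 → Mar 1, 2065 (91 left).
Mar has 31 days: +31 → Apr 1, 2065 (60 left).
Apr has 30 days: +30 → May 1, 2065 (30 left).
+30 → May 31, 2065.

May 31, 2065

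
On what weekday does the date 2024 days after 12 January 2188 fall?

Jan 12, 2188 is a Saturday.
2024 mod 7 = 1, so 2024 days after a Saturday is Saturday + 1 = Sunday.

Sunday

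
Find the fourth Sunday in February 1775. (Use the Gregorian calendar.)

February 26, 1775

February 1, 1775 is a Wednesday.
The first Sunday is therefore February 5 (4 days later).
The fourth Sunday is 5 + 3×7 = February 26.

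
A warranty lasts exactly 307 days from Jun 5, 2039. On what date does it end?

April 7, 2040

Jun has 30 days: +26 → Jul 1, 2039 (281 left).
Jul has 31 days: +31 → Aug 1, 2039 (250 left).
Aug has 31 days: +31 → Sep 1, 2039 (219 left).
Sep has 30 days: +30 → Oct 1, 2039 (189 left).
Oct has 31 days: +31 → Nov 1, 2039 (158 left).
Nov has 30 days: +30 → Dec 1, 2039 (128 left).
Dec has 31 days: +31 → Jan 1, 2040 (97 left).
Jan has 31 days: +31 → Feb 1, 2040 (66 left).
Feb has 29 days: +29 → Mar 1, 2040 (37 left).
Mar has 31 days: +31 → Apr 1, 2040 (6 left).
+6 → Apr 7, 2040.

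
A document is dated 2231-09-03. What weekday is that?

Doomsday rule: the anchor day for the 2200s is Friday. For year 31: 31÷12 = 2 r 7, and 7÷4 = 1, so 2+7+1 = 10.
Friday + 10 ≡ Monday — that's 2231's doomsday.
In September the doomsday date is Sep 5.
Sep 3 is 2 days before Sep 5; 2 mod 7 = 2, so Monday − 2 = Saturday.

Saturday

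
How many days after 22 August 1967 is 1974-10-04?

Aug 22, 1967 → Aug 22, 1968: 366 days (Feb 29, 1968 is in that span).
Aug 22, 1968 → Aug 22, 1969: 365 days.
Aug 22, 1969 → Aug 22, 1970: 365 days.
Aug 22, 1970 → Aug 22, 1971: 365 days.
Aug 22, 1971 → Aug 22, 1972: 366 days (Feb 29, 1972 is in that span).
Aug 22, 1972 → Aug 22, 1973: 365 days.
Aug 22, 1973 → Aug 22, 1974: 365 days.
Aug 22, 1974 → Sep 22, 1974: 31 days (August has 31).
Sep 22, 1974 → Oct 4, 1974: 12 days.
Total: 2600 days.

2600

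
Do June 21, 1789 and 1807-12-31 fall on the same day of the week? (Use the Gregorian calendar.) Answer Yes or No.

From Jun 21, 1789 to Dec 31, 1807 is 6766 days.
6766 mod 7 = 4, so they are different weekdays.
(Jun 21, 1789 is a Sunday; Dec 31, 1807 is a Thursday.)

No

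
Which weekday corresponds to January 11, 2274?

Sunday

Doomsday rule: the anchor day for the 2200s is Friday. For year 74: 74÷12 = 6 r 2, and 2÷4 = 0, so 6+2+0 = 8.
Friday + 8 ≡ Saturday — that's 2274's doomsday.
In January the doomsday date is Jan 3 (2274 is not a leap year).
Jan 11 is 8 days after Jan 3; 8 mod 7 = 1, so Saturday + 1 = Sunday.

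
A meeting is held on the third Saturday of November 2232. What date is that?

November 17, 2232

November 1, 2232 is a Thursday.
The first Saturday is therefore November 3 (2 days later).
The third Saturday is 3 + 2×7 = November 17.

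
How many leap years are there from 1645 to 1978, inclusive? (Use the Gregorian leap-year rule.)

80

Multiples of 4 in [1645,1978]: 83.
Of those, multiples of 100: 3 (not leap unless ÷400).
Multiples of 400: 0.
Leap years = 83 − 3 + 0 = 80.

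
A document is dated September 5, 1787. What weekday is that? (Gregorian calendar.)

Wednesday

Doomsday rule: the anchor day for the 1700s is Sunday. For year 87: 87÷12 = 7 r 3, and 3÷4 = 0, so 7+3+0 = 10.
Sunday + 10 ≡ Wednesday — that's 1787's doomsday.
In September the doomsday date is Sep 5.
Sep 5 is the doomsday itself: Wednesday.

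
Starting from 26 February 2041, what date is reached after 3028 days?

+365 (one year) → Feb 26, 2042 (2663 left).
+365 (one year) → Feb 26, 2043 (2298 left).
+365 (one year) → Feb 26, 2044 (1933 left).
+366 (one year; includes Feb 29, 2044) → Feb 26, 2045 (1567 left).
+365 (one year) → Feb 26, 2046 (1202 left).
+365 (one year) → Feb 26, 2047 (837 left).
+365 (one year) → Feb 26, 2048 (472 left).
+366 (one year; includes Feb 29, 2048) → Feb 26, 2049 (106 left).
Feb has 28 days: +3 → Mar 1, 2049 (103 left).
Mar has 31 days: +31 → Apr 1, 2049 (72 left).
Apr has 30 days: +30 → May 1, 2049 (42 left).
May has 31 days: +31 → Jun 1, 2049 (11 left).
+11 → Jun 12, 2049.

June 12, 2049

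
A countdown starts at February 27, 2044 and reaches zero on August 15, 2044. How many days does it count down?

170

Feb 27, 2044 → Mar 27, 2044: 29 days (February has 29).
Mar 27, 2044 → Apr 27, 2044: 31 days (March has 31).
Apr 27, 2044 → May 27, 2044: 30 days (April has 30).
May 27, 2044 → Jun 27, 2044: 31 days (May has 31).
Jun 27, 2044 → Jul 27, 2044: 30 days (June has 30).
Jul 27, 2044 → Aug 15, 2044: 19 days.
Total: 170 days.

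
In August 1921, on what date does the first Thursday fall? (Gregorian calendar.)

August 4, 1921

August 1, 1921 is a Monday.
The first Thursday is therefore August 4 (3 days later).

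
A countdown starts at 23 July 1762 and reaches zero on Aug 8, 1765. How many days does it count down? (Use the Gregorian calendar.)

Jul 23, 1762 → Jul 23, 1763: 365 days.
Jul 23, 1763 → Jul 23, 1764: 366 days (Feb 29, 1764 is in that span).
Jul 23, 1764 → Aug 23, 1764: 31 days (July has 31).
Aug 23, 1764 → Sep 23, 1764: 31 days (August has 31).
Sep 23, 1764 → Oct 23, 1764: 30 days (September has 30).
Oct 23, 1764 → Nov 23, 1764: 31 days (October has 31).
Nov 23, 1764 → Dec 23, 1764: 30 days (November has 30).
Dec 23, 1764 → Jan 23, 1765: 31 days (December has 31).
Jan 23, 1765 → Feb 23, 1765: 31 days (January has 31).
Feb 23, 1765 → Mar 23, 1765: 28 days (February has 28).
Mar 23, 1765 → Apr 23, 1765: 31 days (March has 31).
Apr 23, 1765 → May 23, 1765: 30 days (April has 30).
May 23, 1765 → Jun 23, 1765: 31 days (May has 31).
Jun 23, 1765 → Jul 23, 1765: 30 days (June has 30).
Jul 23, 1765 → Aug 8, 1765: 16 days.
Total: 1112 days.

1112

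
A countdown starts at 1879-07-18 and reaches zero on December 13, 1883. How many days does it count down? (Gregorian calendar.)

1609

Jul 18, 1879 → Jul 18, 1880: 366 days (Feb 29, 1880 is in that span).
Jul 18, 1880 → Jul 18, 1881: 365 days.
Jul 18, 1881 → Jul 18, 1882: 365 days.
Jul 18, 1882 → Jul 18, 1883: 365 days.
Jul 18, 1883 → Aug 18, 1883: 31 days (July has 31).
Aug 18, 1883 → Sep 18, 1883: 31 days (August has 31).
Sep 18, 1883 → Oct 18, 1883: 30 days (September has 30).
Oct 18, 1883 → Nov 18, 1883: 31 days (October has 31).
Nov 18, 1883 → Dec 13, 1883: 25 days.
Total: 1609 days.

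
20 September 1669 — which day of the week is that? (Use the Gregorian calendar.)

Doomsday rule: the anchor day for the 1600s is Tuesday. For year 69: 69÷12 = 5 r 9, and 9÷4 = 2, so 5+9+2 = 16.
Tuesday + 16 ≡ Thursday — that's 1669's doomsday.
In September the doomsday date is Sep 5.
Sep 20 is 15 days after Sep 5; 15 mod 7 = 1, so Thursday + 1 = Friday.

Friday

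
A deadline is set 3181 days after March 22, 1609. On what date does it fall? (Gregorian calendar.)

+365 (one year) → Mar 22, 1610 (2816 left).
+365 (one year) → Mar 22, 1611 (2451 left).
+366 (one year; includes Feb 29, 1612) → Mar 22, 1612 (2085 left).
+365 (one year) → Mar 22, 1613 (1720 left).
+365 (one year) → Mar 22, 1614 (1355 left).
+365 (one year) → Mar 22, 1615 (990 left).
+366 (one year; includes Feb 29, 1616) → Mar 22, 1616 (624 left).
+365 (one year) → Mar 22, 1617 (259 left).
Mar has 31 days: +10 → Apr 1, 1617 (249 left).
Apr has 30 days: +30 → May 1, 1617 (219 left).
May has 31 days: +31 → Jun 1, 1617 (188 left).
Jun has 30 days: +30 → Jul 1, 1617 (158 left).
Jul has 31 days: +31 → Aug 1, 1617 (127 left).
Aug has 31 days: +31 → Sep 1, 1617 (96 left).
Sep has 30 days: +30 → Oct 1, 1617 (66 left).
Oct has 31 days: +31 → Nov 1, 1617 (35 left).
Nov has 30 days: +30 → Dec 1, 1617 (5 left).
+5 → Dec 6, 1617.

December 6, 1617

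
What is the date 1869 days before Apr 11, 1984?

February 28, 1979

−366 (one year; includes Feb 29, 1984) → Apr 11, 1983 (1503 left).
−365 (one year) → Apr 11, 1982 (1138 left).
−365 (one year) → Apr 11, 1981 (773 left).
−365 (one year) → Apr 11, 1980 (408 left).
−366 (one year; includes Feb 29, 1980) → Apr 11, 1979 (42 left).
−11 → Mar 31, 1979 (end of Mar, 31 days; 31 left).
−31 → Feb 28, 1979 (end of Feb, 28 days; 0 left).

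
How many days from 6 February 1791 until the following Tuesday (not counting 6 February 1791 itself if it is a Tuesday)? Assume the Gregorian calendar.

Feb 6, 1791 is a Sunday.
From Sunday to the next Tuesday is 2 days.

2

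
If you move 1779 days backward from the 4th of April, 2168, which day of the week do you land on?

Sunday

Apr 4, 2168 is a Monday.
1779 mod 7 = 1, so 1779 days before a Monday is Monday − 1 = Sunday.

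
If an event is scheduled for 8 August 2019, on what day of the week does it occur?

Thursday

January 1, 2019 is a Tuesday.
Jan 1, 2019 → Feb 1, 2019: 31 days (January has 31).
Feb 1, 2019 → Mar 1, 2019: 28 days (February has 28).
Mar 1, 2019 → Apr 1, 2019: 31 days (March has 31).
Apr 1, 2019 → May 1, 2019: 30 days (April has 30).
May 1, 2019 → Jun 1, 2019: 31 days (May has 31).
Jun 1, 2019 → Jul 1, 2019: 30 days (June has 30).
Jul 1, 2019 → Aug 1, 2019: 31 days (July has 31).
Aug 1, 2019 → Aug 8, 2019: 7 days.
Total: 219 days.
219 mod 7 = 2, so Tuesday + 2 = Thursday.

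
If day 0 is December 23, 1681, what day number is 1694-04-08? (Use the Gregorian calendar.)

Dec 23, 1681 → Dec 23, 1682: 365 days.
Dec 23, 1682 → Dec 23, 1683: 365 days.
Dec 23, 1683 → Dec 23, 1684: 366 days (Feb 29, 1684 is in that span).
Dec 23, 1684 → Dec 23, 1685: 365 days.
Dec 23, 1685 → Dec 23, 1686: 365 days.
Dec 23, 1686 → Dec 23, 1687: 365 days.
Dec 23, 1687 → Dec 23, 1688: 366 days (Feb 29, 1688 is in that span).
Dec 23, 1688 → Dec 23, 1689: 365 days.
Dec 23, 1689 → Dec 23, 1690: 365 days.
Dec 23, 1690 → Dec 23, 1691: 365 days.
Dec 23, 1691 → Dec 23, 1692: 366 days (Feb 29, 1692 is in that span).
Dec 23, 1692 → Dec 23, 1693: 365 days.
Dec 23, 1693 → Jan 23, 1694: 31 days (December has 31).
Jan 23, 1694 → Feb 23, 1694: 31 days (January has 31).
Feb 23, 1694 → Mar 23, 1694: 28 days (February has 28).
Mar 23, 1694 → Apr 8, 1694: 16 days.
Total: 4489 days.

4489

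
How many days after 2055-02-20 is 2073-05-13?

Feb 20, 2055 → Feb 20, 2056: 365 days.
Feb 20, 2056 → Feb 20, 2057: 366 days (Feb 29, 2056 is in that span).
Feb 20, 2057 → Feb 20, 2058: 365 days.
Feb 20, 2058 → Feb 20, 2059: 365 days.
Feb 20, 2059 → Feb 20, 2060: 365 days.
Feb 20, 2060 → Feb 20, 2061: 366 days (Feb 29, 2060 is in that span).
Feb 20, 2061 → Feb 20, 2062: 365 days.
Feb 20, 2062 → Feb 20, 2063: 365 days.
Feb 20, 2063 → Feb 20, 2064: 365 days.
Feb 20, 2064 → Feb 20, 2065: 366 days (Feb 29, 2064 is in that span).
Feb 20, 2065 → Feb 20, 2066: 365 days.
Feb 20, 2066 → Feb 20, 2067: 365 days.
Feb 20, 2067 → Feb 20, 2068: 365 days.
Feb 20, 2068 → Feb 20, 2069: 366 days (Feb 29, 2068 is in that span).
Feb 20, 2069 → Feb 20, 2070: 365 days.
Feb 20, 2070 → Feb 20, 2071: 365 days.
Feb 20, 2071 → Feb 20, 2072: 365 days.
Feb 20, 2072 → Feb 20, 2073: 366 days (Feb 29, 2072 is in that span).
Feb 20, 2073 → Mar 20, 2073: 28 days (February has 28).
Mar 20, 2073 → Apr 20, 2073: 31 days (March has 31).
Apr 20, 2073 → May 13, 2073: 23 days.
Total: 6657 days.

6657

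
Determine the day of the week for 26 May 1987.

Doomsday rule: the anchor day for the 1900s is Wednesday. For year 87: 87÷12 = 7 r 3, and 3÷4 = 0, so 7+3+0 = 10.
Wednesday + 10 ≡ Saturday — that's 1987's doomsday.
In May the doomsday date is May 9.
May 26 is 17 days after May 9; 17 mod 7 = 3, so Saturday + 3 = Tuesday.

Tuesday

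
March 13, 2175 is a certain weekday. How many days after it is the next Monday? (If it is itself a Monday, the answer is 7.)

7

Mar 13, 2175 is a Monday.
From Monday to the next Monday is 7 days.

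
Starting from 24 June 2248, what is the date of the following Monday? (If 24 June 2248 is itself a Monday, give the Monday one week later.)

June 26, 2248

Jun 24, 2248 is a Saturday.
From Saturday to the next Monday is 2 days.
Jun 24, 2248 + 2 = Jun 26, 2248.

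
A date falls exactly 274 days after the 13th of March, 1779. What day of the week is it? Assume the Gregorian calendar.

Sunday

First find the weekday of Mar 13, 1779. Doomsday rule: the anchor day for the 1700s is Sunday. For year 79: 79÷12 = 6 r 7, and 7÷4 = 1, so 6+7+1 = 14.
Sunday + 14 ≡ Sunday — that's 1779's doomsday.
In March the doomsday date is Mar 14.
Mar 13 is 1 day before Mar 14; 1 mod 7 = 1, so Sunday − 1 = Saturday.
274 mod 7 = 1, so 274 days after a Saturday is Saturday + 1 = Sunday.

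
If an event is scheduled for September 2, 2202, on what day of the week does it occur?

Doomsday rule: the anchor day for the 2200s is Friday. For year 02: 2÷12 = 0 r 2, and 2÷4 = 0, so 0+2+0 = 2.
Friday + 2 ≡ Sunday — that's 2202's doomsday.
In September the doomsday date is Sep 5.
Sep 2 is 3 days before Sep 5; 3 mod 7 = 3, so Sunday − 3 = Thursday.

Thursday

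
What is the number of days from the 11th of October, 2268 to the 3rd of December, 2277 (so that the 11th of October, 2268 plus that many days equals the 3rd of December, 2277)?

3340

Oct 11, 2268 → Oct 11, 2269: 365 days.
Oct 11, 2269 → Oct 11, 2270: 365 days.
Oct 11, 2270 → Oct 11, 2271: 365 days.
Oct 11, 2271 → Oct 11, 2272: 366 days (Feb 29, 2272 is in that span).
Oct 11, 2272 → Oct 11, 2273: 365 days.
Oct 11, 2273 → Oct 11, 2274: 365 days.
Oct 11, 2274 → Oct 11, 2275: 365 days.
Oct 11, 2275 → Oct 11, 2276: 366 days (Feb 29, 2276 is in that span).
Oct 11, 2276 → Oct 11, 2277: 365 days.
Oct 11, 2277 → Nov 11, 2277: 31 days (October has 31).
Nov 11, 2277 → Dec 3, 2277: 22 days.
Total: 3340 days.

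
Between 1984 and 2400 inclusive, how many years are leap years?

Multiples of 4 in [1984,2400]: 105.
Of those, multiples of 100: 5 (not leap unless ÷400).
Multiples of 400: 2.
Leap years = 105 − 5 + 2 = 102.

102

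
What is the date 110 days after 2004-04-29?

Apr has 30 days: +2 → May 1, 2004 (108 left).
May has 31 days: +31 → Jun 1, 2004 (77 left).
Jun has 30 days: +30 → Jul 1, 2004 (47 left).
Jul has 31 days: +31 → Aug 1, 2004 (16 left).
+16 → Aug 17, 2004.

August 17, 2004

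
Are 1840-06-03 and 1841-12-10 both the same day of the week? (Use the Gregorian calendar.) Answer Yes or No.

From Jun 3, 1840 to Dec 10, 1841 is 555 days.
555 mod 7 = 2, so they are different weekdays.
(Jun 3, 1840 is a Wednesday; Dec 10, 1841 is a Friday.)

No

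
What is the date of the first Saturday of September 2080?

September 7, 2080

September 1, 2080 is a Sunday.
The first Saturday is therefore September 7 (6 days later).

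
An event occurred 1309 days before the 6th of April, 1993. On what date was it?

−365 (one year) → Apr 6, 1992 (944 left).
−366 (one year; includes Feb 29, 1992) → Apr 6, 1991 (578 left).
−365 (one year) → Apr 6, 1990 (213 left).
−6 → Mar 31, 1990 (end of Mar, 31 days; 207 left).
−31 → Feb 28, 1990 (end of Feb, 28 days; 176 left).
−28 → Jan 31, 1990 (end of Jan, 31 days; 148 left).
−31 → Dec 31, 1989 (end of Dec, 31 days; 117 left).
−31 → Nov 30, 1989 (end of Nov, 30 days; 86 left).
−30 → Oct 31, 1989 (end of Oct, 31 days; 56 left).
−31 → Sep 30, 1989 (end of Sep, 30 days; 25 left).
−25 → Sep 5, 1989.

September 5, 1989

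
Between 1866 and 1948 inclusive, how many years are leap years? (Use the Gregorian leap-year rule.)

20

Multiples of 4 in [1866,1948]: 21.
Of those, multiples of 100: 1 (not leap unless ÷400).
Multiples of 400: 0.
Leap years = 21 − 1 + 0 = 20.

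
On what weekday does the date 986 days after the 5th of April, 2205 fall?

Apr 5, 2205 is a Friday.
986 mod 7 = 6, so 986 days after a Friday is Friday + 6 = Thursday.

Thursday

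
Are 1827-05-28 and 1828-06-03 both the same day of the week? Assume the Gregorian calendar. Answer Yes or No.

No

From May 28, 1827 to Jun 3, 1828 is 372 days.
372 mod 7 = 1, so they are different weekdays.
(May 28, 1827 is a Monday; Jun 3, 1828 is a Tuesday.)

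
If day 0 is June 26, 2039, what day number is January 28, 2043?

1312

Jun 26, 2039 → Jun 26, 2040: 366 days (Feb 29, 2040 is in that span).
Jun 26, 2040 → Jun 26, 2041: 365 days.
Jun 26, 2041 → Jun 26, 2042: 365 days.
Jun 26, 2042 → Jul 26, 2042: 30 days (June has 30).
Jul 26, 2042 → Aug 26, 2042: 31 days (July has 31).
Aug 26, 2042 → Sep 26, 2042: 31 days (August has 31).
Sep 26, 2042 → Oct 26, 2042: 30 days (September has 30).
Oct 26, 2042 → Nov 26, 2042: 31 days (October has 31).
Nov 26, 2042 → Dec 26, 2042: 30 days (November has 30).
Dec 26, 2042 → Jan 26, 2043: 31 days (December has 31).
Jan 26, 2043 → Jan 28, 2043: 2 days.
Total: 1312 days.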